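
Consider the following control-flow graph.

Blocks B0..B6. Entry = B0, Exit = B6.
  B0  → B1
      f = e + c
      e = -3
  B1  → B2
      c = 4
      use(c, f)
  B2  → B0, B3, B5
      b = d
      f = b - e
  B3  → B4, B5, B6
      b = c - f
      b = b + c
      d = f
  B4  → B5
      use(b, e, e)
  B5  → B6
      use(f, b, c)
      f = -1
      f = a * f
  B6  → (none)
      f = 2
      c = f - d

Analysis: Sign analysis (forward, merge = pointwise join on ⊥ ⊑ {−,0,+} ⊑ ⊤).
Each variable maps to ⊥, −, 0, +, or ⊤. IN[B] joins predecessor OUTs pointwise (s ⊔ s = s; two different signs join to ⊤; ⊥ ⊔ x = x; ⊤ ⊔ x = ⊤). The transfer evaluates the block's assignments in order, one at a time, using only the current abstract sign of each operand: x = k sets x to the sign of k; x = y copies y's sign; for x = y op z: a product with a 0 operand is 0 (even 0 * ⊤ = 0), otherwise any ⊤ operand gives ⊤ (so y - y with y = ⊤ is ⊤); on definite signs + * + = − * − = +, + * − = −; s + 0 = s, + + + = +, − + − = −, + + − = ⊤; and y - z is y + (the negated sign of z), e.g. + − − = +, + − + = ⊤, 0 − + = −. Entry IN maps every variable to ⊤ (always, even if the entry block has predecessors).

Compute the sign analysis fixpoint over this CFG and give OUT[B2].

Converged values:
  B0:   IN=(all ⊤)   OUT={e:-; rest ⊤}
  B1:   IN={e:-; rest ⊤}   OUT={c:+, e:-; rest ⊤}
  B2:   IN={c:+, e:-; rest ⊤}   OUT={c:+, e:-; rest ⊤}
  B3:   IN={c:+, e:-; rest ⊤}   OUT={c:+, e:-; rest ⊤}
  B4:   IN={c:+, e:-; rest ⊤}   OUT={c:+, e:-; rest ⊤}
  B5:   IN={c:+, e:-; rest ⊤}   OUT={c:+, e:-; rest ⊤}
  B6:   IN={c:+, e:-; rest ⊤}   OUT={e:-, f:+; rest ⊤}

Merge at B2: IN[B2] = OUT[B1] = {a: ⊤, b: ⊤, c: +, d: ⊤, e: -, f: ⊤}
Applying B2's transfer function to that IN value gives OUT[B2] (row B2 above).

Answer: {a: ⊤, b: ⊤, c: +, d: ⊤, e: -, f: ⊤}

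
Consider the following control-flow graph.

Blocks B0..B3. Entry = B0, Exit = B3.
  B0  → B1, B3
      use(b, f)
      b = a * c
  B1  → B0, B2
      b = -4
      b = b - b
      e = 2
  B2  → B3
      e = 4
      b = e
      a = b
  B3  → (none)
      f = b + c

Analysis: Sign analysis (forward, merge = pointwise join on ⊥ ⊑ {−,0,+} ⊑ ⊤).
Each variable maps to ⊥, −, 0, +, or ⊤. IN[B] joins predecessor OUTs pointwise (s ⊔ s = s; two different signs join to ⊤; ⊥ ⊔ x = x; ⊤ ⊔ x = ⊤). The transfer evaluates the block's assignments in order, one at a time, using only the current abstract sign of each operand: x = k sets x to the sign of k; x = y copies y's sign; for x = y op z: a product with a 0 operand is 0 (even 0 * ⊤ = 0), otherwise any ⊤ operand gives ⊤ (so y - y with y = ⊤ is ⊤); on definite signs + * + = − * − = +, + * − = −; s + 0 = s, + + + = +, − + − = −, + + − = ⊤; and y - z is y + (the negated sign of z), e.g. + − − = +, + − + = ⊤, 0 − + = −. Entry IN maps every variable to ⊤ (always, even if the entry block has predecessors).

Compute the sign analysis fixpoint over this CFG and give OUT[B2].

Answer: {a: +, b: +, c: ⊤, d: ⊤, e: +, f: ⊤}

Working:
Converged values:
  B0:  IN=(all ⊤)  OUT=(all ⊤)
  B1:  IN=(all ⊤)  OUT={e:+; rest ⊤}
  B2:  IN={e:+; rest ⊤}  OUT={a:+, b:+, e:+; rest ⊤}
  B3:  IN=(all ⊤)  OUT=(all ⊤)

Merge at B2: IN[B2] = OUT[B1] = {a: ⊤, b: ⊤, c: ⊤, d: ⊤, e: +, f: ⊤}
Applying B2's transfer function to that IN value gives OUT[B2] (row B2 above).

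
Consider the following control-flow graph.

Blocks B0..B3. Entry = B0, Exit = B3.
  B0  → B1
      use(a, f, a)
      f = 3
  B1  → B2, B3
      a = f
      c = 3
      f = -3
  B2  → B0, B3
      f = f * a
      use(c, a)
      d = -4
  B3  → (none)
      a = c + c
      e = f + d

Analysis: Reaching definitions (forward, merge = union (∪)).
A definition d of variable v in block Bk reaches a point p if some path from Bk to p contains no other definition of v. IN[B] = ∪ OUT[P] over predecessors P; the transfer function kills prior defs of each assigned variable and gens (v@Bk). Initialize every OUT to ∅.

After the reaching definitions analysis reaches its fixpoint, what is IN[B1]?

Converged values:
  B0:  IN={a@B1, c@B1, d@B2, f@B2}  OUT={a@B1, c@B1, d@B2, f@B0}
  B1:  IN={a@B1, c@B1, d@B2, f@B0}  OUT={a@B1, c@B1, d@B2, f@B1}
  B2:  IN={a@B1, c@B1, d@B2, f@B1}  OUT={a@B1, c@B1, d@B2, f@B2}
  B3:  IN={a@B1, c@B1, d@B2, f@B1, f@B2}  OUT={a@B3, c@B1, d@B2, e@B3, f@B1, f@B2}

Merge at B1: IN[B1] = OUT[B0] = {a@B1, c@B1, d@B2, f@B0}

Answer: {a@B1, c@B1, d@B2, f@B0}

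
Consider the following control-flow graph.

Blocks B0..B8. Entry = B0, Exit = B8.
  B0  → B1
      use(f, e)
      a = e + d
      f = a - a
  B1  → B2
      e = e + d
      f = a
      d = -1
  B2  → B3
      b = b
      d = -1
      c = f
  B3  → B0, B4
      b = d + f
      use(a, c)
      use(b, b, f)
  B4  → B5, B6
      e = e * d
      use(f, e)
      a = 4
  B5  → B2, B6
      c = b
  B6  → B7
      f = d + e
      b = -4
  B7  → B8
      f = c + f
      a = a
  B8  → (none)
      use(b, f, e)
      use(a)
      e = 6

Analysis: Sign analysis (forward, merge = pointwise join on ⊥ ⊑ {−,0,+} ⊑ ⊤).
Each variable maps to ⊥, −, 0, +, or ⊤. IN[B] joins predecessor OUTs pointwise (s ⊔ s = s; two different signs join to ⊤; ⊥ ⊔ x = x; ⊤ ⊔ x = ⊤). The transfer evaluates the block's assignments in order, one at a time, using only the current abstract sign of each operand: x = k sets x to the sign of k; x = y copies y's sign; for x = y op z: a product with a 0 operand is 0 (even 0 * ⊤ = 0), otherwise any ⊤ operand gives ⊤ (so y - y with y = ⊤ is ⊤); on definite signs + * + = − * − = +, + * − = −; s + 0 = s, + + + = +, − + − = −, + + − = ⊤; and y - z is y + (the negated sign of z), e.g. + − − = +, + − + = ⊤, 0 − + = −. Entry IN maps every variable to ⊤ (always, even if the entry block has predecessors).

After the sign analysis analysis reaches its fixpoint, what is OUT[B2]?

Answer: {a: ⊤, b: ⊤, c: ⊤, d: -, e: ⊤, f: ⊤}

Trace:
Per-block solution:
  B0: | IN=(all ⊤) | OUT=(all ⊤)
  B1: | IN=(all ⊤) | OUT={d:-; rest ⊤}
  B2: | IN={d:-; rest ⊤} | OUT={d:-; rest ⊤}
  B3: | IN={d:-; rest ⊤} | OUT={d:-; rest ⊤}
  B4: | IN={d:-; rest ⊤} | OUT={a:+, d:-; rest ⊤}
  B5: | IN={a:+, d:-; rest ⊤} | OUT={a:+, d:-; rest ⊤}
  B6: | IN={a:+, d:-; rest ⊤} | OUT={a:+, b:-, d:-; rest ⊤}
  B7: | IN={a:+, b:-, d:-; rest ⊤} | OUT={a:+, b:-, d:-; rest ⊤}
  B8: | IN={a:+, b:-, d:-; rest ⊤} | OUT={a:+, b:-, d:-, e:+; rest ⊤}

Merge at B2: IN[B2] = OUT[B1] ⊔ OUT[B5] = {a: ⊤, b: ⊤, c: ⊤, d: -, e: ⊤, f: ⊤}
Applying B2's transfer function to that IN value gives OUT[B2] (row B2 above).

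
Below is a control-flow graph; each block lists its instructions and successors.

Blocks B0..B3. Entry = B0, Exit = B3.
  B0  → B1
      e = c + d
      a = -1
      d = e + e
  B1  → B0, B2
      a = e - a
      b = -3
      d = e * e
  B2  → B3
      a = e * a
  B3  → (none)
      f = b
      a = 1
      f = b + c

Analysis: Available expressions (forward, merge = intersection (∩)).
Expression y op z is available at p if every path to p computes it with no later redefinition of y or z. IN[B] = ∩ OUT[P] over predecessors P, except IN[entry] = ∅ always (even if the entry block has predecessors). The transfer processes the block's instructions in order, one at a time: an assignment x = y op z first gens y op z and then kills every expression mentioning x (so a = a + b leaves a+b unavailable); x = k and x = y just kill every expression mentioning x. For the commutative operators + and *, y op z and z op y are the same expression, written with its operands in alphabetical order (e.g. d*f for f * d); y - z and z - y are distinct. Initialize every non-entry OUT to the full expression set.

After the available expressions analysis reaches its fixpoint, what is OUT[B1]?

Converged values:
  B0:  IN={}  OUT={e+e}
  B1:  IN={e+e}  OUT={e*e, e+e}
  B2:  IN={e*e, e+e}  OUT={e*e, e+e}
  B3:  IN={e*e, e+e}  OUT={b+c, e*e, e+e}

Merge at B1: IN[B1] = OUT[B0] = {e+e}
Applying B1's transfer function to that IN value gives OUT[B1] (row B1 above).

Answer: {e*e, e+e}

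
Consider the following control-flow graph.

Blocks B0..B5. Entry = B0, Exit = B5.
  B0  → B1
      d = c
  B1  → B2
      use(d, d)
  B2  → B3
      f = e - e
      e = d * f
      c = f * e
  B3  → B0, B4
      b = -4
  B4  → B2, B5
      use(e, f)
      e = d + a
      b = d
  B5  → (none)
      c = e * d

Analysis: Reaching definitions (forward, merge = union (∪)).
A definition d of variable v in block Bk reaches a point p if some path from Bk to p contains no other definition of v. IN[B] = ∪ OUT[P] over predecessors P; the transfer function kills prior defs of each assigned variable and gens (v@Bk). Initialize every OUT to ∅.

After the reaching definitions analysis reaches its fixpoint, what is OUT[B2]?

Fixpoint table:
  B0:   IN={b@B3, c@B2, d@B0, e@B2, f@B2}   OUT={b@B3, c@B2, d@B0, e@B2, f@B2}
  B1:   IN={b@B3, c@B2, d@B0, e@B2, f@B2}   OUT={b@B3, c@B2, d@B0, e@B2, f@B2}
  B2:   IN={b@B3, b@B4, c@B2, d@B0, e@B2, e@B4, f@B2}   OUT={b@B3, b@B4, c@B2, d@B0, e@B2, f@B2}
  B3:   IN={b@B3, b@B4, c@B2, d@B0, e@B2, f@B2}   OUT={b@B3, c@B2, d@B0, e@B2, f@B2}
  B4:   IN={b@B3, c@B2, d@B0, e@B2, f@B2}   OUT={b@B4, c@B2, d@B0, e@B4, f@B2}
  B5:   IN={b@B4, c@B2, d@B0, e@B4, f@B2}   OUT={b@B4, c@B5, d@B0, e@B4, f@B2}

Merge at B2: IN[B2] = OUT[B1] ⊔ OUT[B4] = {b@B3, b@B4, c@B2, d@B0, e@B2, e@B4, f@B2}
Applying B2's transfer function to that IN value gives OUT[B2] (row B2 above).

Answer: {b@B3, b@B4, c@B2, d@B0, e@B2, f@B2}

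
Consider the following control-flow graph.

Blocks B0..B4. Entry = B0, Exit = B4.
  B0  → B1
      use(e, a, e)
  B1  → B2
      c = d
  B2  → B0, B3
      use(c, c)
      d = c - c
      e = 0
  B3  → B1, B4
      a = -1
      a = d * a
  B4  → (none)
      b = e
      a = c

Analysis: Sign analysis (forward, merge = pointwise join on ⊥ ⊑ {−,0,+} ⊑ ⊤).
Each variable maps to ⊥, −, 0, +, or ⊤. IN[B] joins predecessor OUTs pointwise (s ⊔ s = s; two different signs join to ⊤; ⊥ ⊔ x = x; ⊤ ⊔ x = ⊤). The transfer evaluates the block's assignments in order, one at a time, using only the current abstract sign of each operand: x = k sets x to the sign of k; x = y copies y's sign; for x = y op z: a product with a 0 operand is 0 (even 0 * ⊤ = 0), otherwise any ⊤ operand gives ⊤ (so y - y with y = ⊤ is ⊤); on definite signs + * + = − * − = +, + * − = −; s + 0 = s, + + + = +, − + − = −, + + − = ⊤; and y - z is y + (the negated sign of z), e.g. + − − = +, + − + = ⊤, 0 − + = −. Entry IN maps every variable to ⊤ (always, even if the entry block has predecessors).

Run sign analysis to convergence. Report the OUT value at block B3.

Answer: {a: ⊤, b: ⊤, c: ⊤, d: ⊤, e: 0, f: ⊤}

Derivation:
Converged values:
  B0: | IN=(all ⊤) | OUT=(all ⊤)
  B1: | IN=(all ⊤) | OUT=(all ⊤)
  B2: | IN=(all ⊤) | OUT={e:0; rest ⊤}
  B3: | IN={e:0; rest ⊤} | OUT={e:0; rest ⊤}
  B4: | IN={e:0; rest ⊤} | OUT={b:0, e:0; rest ⊤}

Merge at B3: IN[B3] = OUT[B2] = {a: ⊤, b: ⊤, c: ⊤, d: ⊤, e: 0, f: ⊤}
Applying B3's transfer function to that IN value gives OUT[B3] (row B3 above).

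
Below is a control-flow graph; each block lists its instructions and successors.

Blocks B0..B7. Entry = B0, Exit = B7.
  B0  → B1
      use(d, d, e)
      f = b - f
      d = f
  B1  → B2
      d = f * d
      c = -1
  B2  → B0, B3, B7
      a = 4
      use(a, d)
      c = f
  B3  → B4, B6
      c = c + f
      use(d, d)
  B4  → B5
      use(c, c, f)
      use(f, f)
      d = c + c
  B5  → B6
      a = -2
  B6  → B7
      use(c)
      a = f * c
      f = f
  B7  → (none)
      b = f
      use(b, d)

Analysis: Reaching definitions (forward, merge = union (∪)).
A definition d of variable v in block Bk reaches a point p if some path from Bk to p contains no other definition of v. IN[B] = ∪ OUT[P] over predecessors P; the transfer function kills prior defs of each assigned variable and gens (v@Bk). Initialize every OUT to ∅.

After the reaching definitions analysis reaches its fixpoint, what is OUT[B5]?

Answer: {a@B5, c@B3, d@B4, f@B0}

Derivation:
Converged values:
  B0:  IN={a@B2, c@B2, d@B1, f@B0}  OUT={a@B2, c@B2, d@B0, f@B0}
  B1:  IN={a@B2, c@B2, d@B0, f@B0}  OUT={a@B2, c@B1, d@B1, f@B0}
  B2:  IN={a@B2, c@B1, d@B1, f@B0}  OUT={a@B2, c@B2, d@B1, f@B0}
  B3:  IN={a@B2, c@B2, d@B1, f@B0}  OUT={a@B2, c@B3, d@B1, f@B0}
  B4:  IN={a@B2, c@B3, d@B1, f@B0}  OUT={a@B2, c@B3, d@B4, f@B0}
  B5:  IN={a@B2, c@B3, d@B4, f@B0}  OUT={a@B5, c@B3, d@B4, f@B0}
  B6:  IN={a@B2, a@B5, c@B3, d@B1, d@B4, f@B0}  OUT={a@B6, c@B3, d@B1, d@B4, f@B6}
  B7:  IN={a@B2, a@B6, c@B2, c@B3, d@B1, d@B4, f@B0, f@B6}  OUT={a@B2, a@B6, b@B7, c@B2, c@B3, d@B1, d@B4, f@B0, f@B6}

Merge at B5: IN[B5] = OUT[B4] = {a@B2, c@B3, d@B4, f@B0}
Applying B5's transfer function to that IN value gives OUT[B5] (row B5 above).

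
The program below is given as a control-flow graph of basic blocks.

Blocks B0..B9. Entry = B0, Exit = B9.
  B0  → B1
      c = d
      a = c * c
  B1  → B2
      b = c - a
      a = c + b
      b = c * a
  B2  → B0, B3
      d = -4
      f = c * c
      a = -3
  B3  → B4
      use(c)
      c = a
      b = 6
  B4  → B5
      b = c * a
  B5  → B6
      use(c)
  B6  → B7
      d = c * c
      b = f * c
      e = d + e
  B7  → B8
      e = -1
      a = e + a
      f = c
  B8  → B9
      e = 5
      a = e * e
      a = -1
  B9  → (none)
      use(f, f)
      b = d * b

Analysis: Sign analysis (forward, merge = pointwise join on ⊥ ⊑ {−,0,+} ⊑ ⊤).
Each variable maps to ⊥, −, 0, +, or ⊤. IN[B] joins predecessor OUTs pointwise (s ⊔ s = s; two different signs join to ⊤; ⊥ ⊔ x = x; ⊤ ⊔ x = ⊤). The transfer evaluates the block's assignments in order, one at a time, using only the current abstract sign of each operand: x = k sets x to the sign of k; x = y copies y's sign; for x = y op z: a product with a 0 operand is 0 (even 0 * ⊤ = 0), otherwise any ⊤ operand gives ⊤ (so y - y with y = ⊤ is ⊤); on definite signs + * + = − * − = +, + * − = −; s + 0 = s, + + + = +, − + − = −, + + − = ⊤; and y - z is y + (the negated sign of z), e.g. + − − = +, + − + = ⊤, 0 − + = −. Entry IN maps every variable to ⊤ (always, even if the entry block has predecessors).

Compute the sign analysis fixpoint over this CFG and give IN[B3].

Answer: {a: -, b: ⊤, c: ⊤, d: -, e: ⊤, f: ⊤}

Trace:
Fixpoint table:
  B0:   IN=(all ⊤)   OUT=(all ⊤)
  B1:   IN=(all ⊤)   OUT=(all ⊤)
  B2:   IN=(all ⊤)   OUT={a:-, d:-; rest ⊤}
  B3:   IN={a:-, d:-; rest ⊤}   OUT={a:-, b:+, c:-, d:-; rest ⊤}
  B4:   IN={a:-, b:+, c:-, d:-; rest ⊤}   OUT={a:-, b:+, c:-, d:-; rest ⊤}
  B5:   IN={a:-, b:+, c:-, d:-; rest ⊤}   OUT={a:-, b:+, c:-, d:-; rest ⊤}
  B6:   IN={a:-, b:+, c:-, d:-; rest ⊤}   OUT={a:-, c:-, d:+; rest ⊤}
  B7:   IN={a:-, c:-, d:+; rest ⊤}   OUT={a:-, c:-, d:+, e:-, f:-; rest ⊤}
  B8:   IN={a:-, c:-, d:+, e:-, f:-; rest ⊤}   OUT={a:-, c:-, d:+, e:+, f:-; rest ⊤}
  B9:   IN={a:-, c:-, d:+, e:+, f:-; rest ⊤}   OUT={a:-, c:-, d:+, e:+, f:-; rest ⊤}

Merge at B3: IN[B3] = OUT[B2] = {a: -, b: ⊤, c: ⊤, d: -, e: ⊤, f: ⊤}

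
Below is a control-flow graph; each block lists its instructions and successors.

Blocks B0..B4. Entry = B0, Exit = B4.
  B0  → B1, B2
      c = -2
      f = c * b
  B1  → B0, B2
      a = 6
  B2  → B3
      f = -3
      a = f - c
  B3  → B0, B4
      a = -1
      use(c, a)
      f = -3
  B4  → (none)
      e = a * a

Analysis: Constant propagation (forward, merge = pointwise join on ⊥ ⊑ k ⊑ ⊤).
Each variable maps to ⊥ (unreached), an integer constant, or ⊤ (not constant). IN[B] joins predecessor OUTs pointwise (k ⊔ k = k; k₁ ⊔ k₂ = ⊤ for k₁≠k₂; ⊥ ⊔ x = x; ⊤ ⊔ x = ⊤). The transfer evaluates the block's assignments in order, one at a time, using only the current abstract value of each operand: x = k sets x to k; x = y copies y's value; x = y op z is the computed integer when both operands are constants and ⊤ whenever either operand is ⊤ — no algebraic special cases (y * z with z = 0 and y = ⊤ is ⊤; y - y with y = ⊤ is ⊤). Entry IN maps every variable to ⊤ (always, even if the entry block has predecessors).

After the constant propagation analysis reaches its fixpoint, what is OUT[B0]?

Per-block solution:
  B0:   IN=(all ⊤)   OUT={c:-2; rest ⊤}
  B1:   IN={c:-2; rest ⊤}   OUT={a:6, c:-2; rest ⊤}
  B2:   IN={c:-2; rest ⊤}   OUT={a:-1, c:-2, f:-3; rest ⊤}
  B3:   IN={a:-1, c:-2, f:-3; rest ⊤}   OUT={a:-1, c:-2, f:-3; rest ⊤}
  B4:   IN={a:-1, c:-2, f:-3; rest ⊤}   OUT={a:-1, c:-2, e:1, f:-3; rest ⊤}

Merge at B0 (entry node, so the boundary value (all ⊤) is joined with the incoming edge(s)): IN[B0] = (all ⊤) ⊔ OUT[B1] ⊔ OUT[B3] = {a: ⊤, b: ⊤, c: ⊤, d: ⊤, e: ⊤, f: ⊤}
Applying B0's transfer function to that IN value gives OUT[B0] (row B0 above).

Answer: {a: ⊤, b: ⊤, c: -2, d: ⊤, e: ⊤, f: ⊤}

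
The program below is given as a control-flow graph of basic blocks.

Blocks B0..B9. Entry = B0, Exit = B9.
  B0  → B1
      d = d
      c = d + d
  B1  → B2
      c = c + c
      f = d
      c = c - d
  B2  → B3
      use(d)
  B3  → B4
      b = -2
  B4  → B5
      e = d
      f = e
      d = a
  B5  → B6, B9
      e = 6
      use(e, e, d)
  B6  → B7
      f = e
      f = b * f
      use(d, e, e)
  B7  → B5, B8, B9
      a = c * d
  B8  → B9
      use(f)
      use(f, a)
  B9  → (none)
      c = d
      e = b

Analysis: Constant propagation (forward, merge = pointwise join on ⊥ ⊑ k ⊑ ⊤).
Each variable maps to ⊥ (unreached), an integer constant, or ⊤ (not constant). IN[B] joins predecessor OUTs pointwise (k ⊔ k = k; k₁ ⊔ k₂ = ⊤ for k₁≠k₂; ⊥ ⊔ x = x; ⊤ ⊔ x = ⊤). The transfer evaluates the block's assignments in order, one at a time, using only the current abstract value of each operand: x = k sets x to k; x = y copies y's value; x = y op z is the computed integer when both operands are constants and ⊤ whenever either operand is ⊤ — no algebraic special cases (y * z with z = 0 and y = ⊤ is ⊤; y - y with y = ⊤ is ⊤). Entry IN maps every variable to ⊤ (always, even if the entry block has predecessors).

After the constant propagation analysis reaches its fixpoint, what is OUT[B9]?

Answer: {a: ⊤, b: -2, c: ⊤, d: ⊤, e: -2, f: ⊤}

Derivation:
Fixpoint table:
  B0:  IN=(all ⊤)  OUT=(all ⊤)
  B1:  IN=(all ⊤)  OUT=(all ⊤)
  B2:  IN=(all ⊤)  OUT=(all ⊤)
  B3:  IN=(all ⊤)  OUT={b:-2; rest ⊤}
  B4:  IN={b:-2; rest ⊤}  OUT={b:-2; rest ⊤}
  B5:  IN={b:-2; rest ⊤}  OUT={b:-2, e:6; rest ⊤}
  B6:  IN={b:-2, e:6; rest ⊤}  OUT={b:-2, e:6, f:-12; rest ⊤}
  B7:  IN={b:-2, e:6, f:-12; rest ⊤}  OUT={b:-2, e:6, f:-12; rest ⊤}
  B8:  IN={b:-2, e:6, f:-12; rest ⊤}  OUT={b:-2, e:6, f:-12; rest ⊤}
  B9:  IN={b:-2, e:6; rest ⊤}  OUT={b:-2, e:-2; rest ⊤}

Merge at B9: IN[B9] = OUT[B5] ⊔ OUT[B7] ⊔ OUT[B8] = {a: ⊤, b: -2, c: ⊤, d: ⊤, e: 6, f: ⊤}
Applying B9's transfer function to that IN value gives OUT[B9] (row B9 above).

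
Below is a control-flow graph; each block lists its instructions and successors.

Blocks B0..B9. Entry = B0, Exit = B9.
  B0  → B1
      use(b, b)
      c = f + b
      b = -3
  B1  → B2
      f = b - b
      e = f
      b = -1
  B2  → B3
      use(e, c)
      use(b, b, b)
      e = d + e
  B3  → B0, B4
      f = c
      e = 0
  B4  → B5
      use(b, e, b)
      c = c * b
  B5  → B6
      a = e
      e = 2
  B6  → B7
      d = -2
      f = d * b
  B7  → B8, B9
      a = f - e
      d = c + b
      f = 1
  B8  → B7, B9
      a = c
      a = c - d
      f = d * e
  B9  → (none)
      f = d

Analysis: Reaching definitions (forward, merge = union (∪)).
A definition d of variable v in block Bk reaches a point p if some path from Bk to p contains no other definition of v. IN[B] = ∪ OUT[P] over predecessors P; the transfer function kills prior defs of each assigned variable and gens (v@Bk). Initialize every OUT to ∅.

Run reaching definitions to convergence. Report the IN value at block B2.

Per-block solution:
  B0:  IN={b@B1, c@B0, e@B3, f@B3}  OUT={b@B0, c@B0, e@B3, f@B3}
  B1:  IN={b@B0, c@B0, e@B3, f@B3}  OUT={b@B1, c@B0, e@B1, f@B1}
  B2:  IN={b@B1, c@B0, e@B1, f@B1}  OUT={b@B1, c@B0, e@B2, f@B1}
  B3:  IN={b@B1, c@B0, e@B2, f@B1}  OUT={b@B1, c@B0, e@B3, f@B3}
  B4:  IN={b@B1, c@B0, e@B3, f@B3}  OUT={b@B1, c@B4, e@B3, f@B3}
  B5:  IN={b@B1, c@B4, e@B3, f@B3}  OUT={a@B5, b@B1, c@B4, e@B5, f@B3}
  B6:  IN={a@B5, b@B1, c@B4, e@B5, f@B3}  OUT={a@B5, b@B1, c@B4, d@B6, e@B5, f@B6}
  B7:  IN={a@B5, a@B8, b@B1, c@B4, d@B6, d@B7, e@B5, f@B6, f@B8}  OUT={a@B7, b@B1, c@B4, d@B7, e@B5, f@B7}
  B8:  IN={a@B7, b@B1, c@B4, d@B7, e@B5, f@B7}  OUT={a@B8, b@B1, c@B4, d@B7, e@B5, f@B8}
  B9:  IN={a@B7, a@B8, b@B1, c@B4, d@B7, e@B5, f@B7, f@B8}  OUT={a@B7, a@B8, b@B1, c@B4, d@B7, e@B5, f@B9}

Merge at B2: IN[B2] = OUT[B1] = {b@B1, c@B0, e@B1, f@B1}

Answer: {b@B1, c@B0, e@B1, f@B1}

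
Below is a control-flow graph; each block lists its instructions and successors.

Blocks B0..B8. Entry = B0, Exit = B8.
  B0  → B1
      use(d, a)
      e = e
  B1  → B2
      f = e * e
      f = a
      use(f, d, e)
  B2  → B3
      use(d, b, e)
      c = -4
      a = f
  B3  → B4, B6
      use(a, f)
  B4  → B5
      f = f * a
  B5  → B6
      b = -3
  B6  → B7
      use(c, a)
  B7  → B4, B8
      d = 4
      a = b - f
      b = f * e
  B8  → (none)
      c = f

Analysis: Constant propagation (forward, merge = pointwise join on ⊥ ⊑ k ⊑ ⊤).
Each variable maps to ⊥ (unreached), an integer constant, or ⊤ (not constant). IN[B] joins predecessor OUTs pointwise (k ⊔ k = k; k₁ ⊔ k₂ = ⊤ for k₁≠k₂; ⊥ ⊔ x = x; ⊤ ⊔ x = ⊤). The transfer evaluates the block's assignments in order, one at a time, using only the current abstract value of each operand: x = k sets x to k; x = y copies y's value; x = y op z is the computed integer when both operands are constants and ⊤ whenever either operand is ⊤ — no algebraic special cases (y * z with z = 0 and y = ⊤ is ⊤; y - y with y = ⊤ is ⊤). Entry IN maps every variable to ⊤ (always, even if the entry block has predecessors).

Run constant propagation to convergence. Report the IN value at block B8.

Fixpoint table:
  B0: | IN=(all ⊤) | OUT=(all ⊤)
  B1: | IN=(all ⊤) | OUT=(all ⊤)
  B2: | IN=(all ⊤) | OUT={c:-4; rest ⊤}
  B3: | IN={c:-4; rest ⊤} | OUT={c:-4; rest ⊤}
  B4: | IN={c:-4; rest ⊤} | OUT={c:-4; rest ⊤}
  B5: | IN={c:-4; rest ⊤} | OUT={b:-3, c:-4; rest ⊤}
  B6: | IN={c:-4; rest ⊤} | OUT={c:-4; rest ⊤}
  B7: | IN={c:-4; rest ⊤} | OUT={c:-4, d:4; rest ⊤}
  B8: | IN={c:-4, d:4; rest ⊤} | OUT={d:4; rest ⊤}

Merge at B8: IN[B8] = OUT[B7] = {a: ⊤, b: ⊤, c: -4, d: 4, e: ⊤, f: ⊤}

Answer: {a: ⊤, b: ⊤, c: -4, d: 4, e: ⊤, f: ⊤}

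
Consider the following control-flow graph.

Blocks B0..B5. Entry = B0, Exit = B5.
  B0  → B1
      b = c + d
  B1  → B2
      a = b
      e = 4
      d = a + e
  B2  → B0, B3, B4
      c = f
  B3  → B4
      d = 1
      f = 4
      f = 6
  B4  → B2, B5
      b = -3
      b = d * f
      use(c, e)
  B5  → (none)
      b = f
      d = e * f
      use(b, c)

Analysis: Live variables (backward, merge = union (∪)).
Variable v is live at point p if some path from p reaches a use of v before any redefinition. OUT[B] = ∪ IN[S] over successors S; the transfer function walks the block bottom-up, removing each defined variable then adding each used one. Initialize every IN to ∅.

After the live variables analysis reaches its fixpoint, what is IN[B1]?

Fixpoint table:
  B0:   IN={c, d, f}   OUT={b, f}
  B1:   IN={b, f}   OUT={d, e, f}
  B2:   IN={d, e, f}   OUT={c, d, e, f}
  B3:   IN={c, e}   OUT={c, d, e, f}
  B4:   IN={c, d, e, f}   OUT={c, d, e, f}
  B5:   IN={c, e, f}   OUT={}

Merge at B1: OUT[B1] = IN[B2] = {d, e, f}
Applying B1's transfer function to that OUT value gives IN[B1] (row B1 above).

Answer: {b, f}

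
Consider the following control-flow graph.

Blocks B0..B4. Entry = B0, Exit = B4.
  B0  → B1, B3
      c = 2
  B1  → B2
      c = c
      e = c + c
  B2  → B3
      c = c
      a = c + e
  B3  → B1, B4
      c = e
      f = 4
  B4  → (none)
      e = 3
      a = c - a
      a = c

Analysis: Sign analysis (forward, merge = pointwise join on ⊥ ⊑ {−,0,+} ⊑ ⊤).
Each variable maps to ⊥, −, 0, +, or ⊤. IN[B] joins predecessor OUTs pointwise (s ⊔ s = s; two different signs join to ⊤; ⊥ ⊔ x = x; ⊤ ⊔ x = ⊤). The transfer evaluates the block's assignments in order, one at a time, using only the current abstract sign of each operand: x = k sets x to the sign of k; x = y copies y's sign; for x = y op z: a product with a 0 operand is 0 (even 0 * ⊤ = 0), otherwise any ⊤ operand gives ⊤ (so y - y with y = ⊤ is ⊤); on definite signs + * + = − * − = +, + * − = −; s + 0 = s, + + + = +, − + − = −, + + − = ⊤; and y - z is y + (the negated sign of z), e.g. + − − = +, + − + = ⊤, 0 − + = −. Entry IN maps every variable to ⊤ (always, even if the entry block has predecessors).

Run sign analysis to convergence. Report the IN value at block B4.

Answer: {a: ⊤, b: ⊤, c: ⊤, d: ⊤, e: ⊤, f: +}

Trace:
Fixpoint table:
  B0: | IN=(all ⊤) | OUT={c:+; rest ⊤}
  B1: | IN=(all ⊤) | OUT=(all ⊤)
  B2: | IN=(all ⊤) | OUT=(all ⊤)
  B3: | IN=(all ⊤) | OUT={f:+; rest ⊤}
  B4: | IN={f:+; rest ⊤} | OUT={e:+, f:+; rest ⊤}

Merge at B4: IN[B4] = OUT[B3] = {a: ⊤, b: ⊤, c: ⊤, d: ⊤, e: ⊤, f: +}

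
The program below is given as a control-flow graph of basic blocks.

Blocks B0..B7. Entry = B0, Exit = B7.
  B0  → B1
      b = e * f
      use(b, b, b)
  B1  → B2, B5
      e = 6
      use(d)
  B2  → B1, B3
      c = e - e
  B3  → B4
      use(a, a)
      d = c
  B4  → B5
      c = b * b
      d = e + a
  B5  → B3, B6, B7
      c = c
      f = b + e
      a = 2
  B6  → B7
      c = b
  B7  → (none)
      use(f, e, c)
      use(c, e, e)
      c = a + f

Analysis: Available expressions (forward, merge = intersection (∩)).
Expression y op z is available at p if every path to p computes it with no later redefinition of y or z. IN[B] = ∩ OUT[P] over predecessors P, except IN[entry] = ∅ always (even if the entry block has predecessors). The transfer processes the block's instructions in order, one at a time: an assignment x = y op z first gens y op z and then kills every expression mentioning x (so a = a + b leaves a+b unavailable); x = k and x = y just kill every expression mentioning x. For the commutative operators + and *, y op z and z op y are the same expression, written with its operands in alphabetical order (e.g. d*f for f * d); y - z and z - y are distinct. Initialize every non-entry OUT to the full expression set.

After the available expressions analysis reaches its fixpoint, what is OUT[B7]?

Answer: {a+f, b+e}

Derivation:
Converged values:
  B0: | IN={} | OUT={e*f}
  B1: | IN={} | OUT={}
  B2: | IN={} | OUT={e-e}
  B3: | IN={} | OUT={}
  B4: | IN={} | OUT={a+e, b*b}
  B5: | IN={} | OUT={b+e}
  B6: | IN={b+e} | OUT={b+e}
  B7: | IN={b+e} | OUT={a+f, b+e}

Merge at B7: IN[B7] = OUT[B5] ∩ OUT[B6] = {b+e}
Applying B7's transfer function to that IN value gives OUT[B7] (row B7 above).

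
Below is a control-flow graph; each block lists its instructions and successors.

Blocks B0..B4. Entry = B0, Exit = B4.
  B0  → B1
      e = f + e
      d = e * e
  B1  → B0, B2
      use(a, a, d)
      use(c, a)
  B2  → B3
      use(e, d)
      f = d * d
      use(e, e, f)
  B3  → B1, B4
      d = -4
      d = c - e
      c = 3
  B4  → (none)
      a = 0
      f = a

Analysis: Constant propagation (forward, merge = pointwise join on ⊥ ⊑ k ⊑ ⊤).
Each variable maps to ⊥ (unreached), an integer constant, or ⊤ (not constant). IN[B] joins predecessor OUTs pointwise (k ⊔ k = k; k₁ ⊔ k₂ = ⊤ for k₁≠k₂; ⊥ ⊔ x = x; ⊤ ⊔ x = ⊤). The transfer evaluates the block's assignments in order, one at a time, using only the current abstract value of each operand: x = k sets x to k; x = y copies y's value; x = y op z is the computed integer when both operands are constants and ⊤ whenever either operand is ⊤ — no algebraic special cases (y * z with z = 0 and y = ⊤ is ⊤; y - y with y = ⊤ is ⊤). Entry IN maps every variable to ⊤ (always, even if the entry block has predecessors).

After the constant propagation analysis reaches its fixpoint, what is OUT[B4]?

Answer: {a: 0, b: ⊤, c: 3, d: ⊤, e: ⊤, f: 0}

Derivation:
Per-block solution:
  B0:   IN=(all ⊤)   OUT=(all ⊤)
  B1:   IN=(all ⊤)   OUT=(all ⊤)
  B2:   IN=(all ⊤)   OUT=(all ⊤)
  B3:   IN=(all ⊤)   OUT={c:3; rest ⊤}
  B4:   IN={c:3; rest ⊤}   OUT={a:0, c:3, f:0; rest ⊤}

Merge at B4: IN[B4] = OUT[B3] = {a: ⊤, b: ⊤, c: 3, d: ⊤, e: ⊤, f: ⊤}
Applying B4's transfer function to that IN value gives OUT[B4] (row B4 above).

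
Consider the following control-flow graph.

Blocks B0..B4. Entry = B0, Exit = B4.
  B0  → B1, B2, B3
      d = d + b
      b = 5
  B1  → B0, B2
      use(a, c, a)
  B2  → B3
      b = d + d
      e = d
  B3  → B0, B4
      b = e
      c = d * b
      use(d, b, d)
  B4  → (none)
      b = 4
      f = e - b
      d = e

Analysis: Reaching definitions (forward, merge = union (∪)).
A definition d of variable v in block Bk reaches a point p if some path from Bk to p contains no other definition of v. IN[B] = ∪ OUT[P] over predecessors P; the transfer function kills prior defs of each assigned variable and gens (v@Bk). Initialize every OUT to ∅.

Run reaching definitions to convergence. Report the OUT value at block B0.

Answer: {b@B0, c@B3, d@B0, e@B2}

Trace:
Fixpoint table:
  B0:   IN={b@B0, b@B3, c@B3, d@B0, e@B2}   OUT={b@B0, c@B3, d@B0, e@B2}
  B1:   IN={b@B0, c@B3, d@B0, e@B2}   OUT={b@B0, c@B3, d@B0, e@B2}
  B2:   IN={b@B0, c@B3, d@B0, e@B2}   OUT={b@B2, c@B3, d@B0, e@B2}
  B3:   IN={b@B0, b@B2, c@B3, d@B0, e@B2}   OUT={b@B3, c@B3, d@B0, e@B2}
  B4:   IN={b@B3, c@B3, d@B0, e@B2}   OUT={b@B4, c@B3, d@B4, e@B2, f@B4}

Merge at B0 (entry node, so the boundary value {} is joined with the incoming edge(s)): IN[B0] = {} ⊔ OUT[B1] ⊔ OUT[B3] = {b@B0, b@B3, c@B3, d@B0, e@B2}
Applying B0's transfer function to that IN value gives OUT[B0] (row B0 above).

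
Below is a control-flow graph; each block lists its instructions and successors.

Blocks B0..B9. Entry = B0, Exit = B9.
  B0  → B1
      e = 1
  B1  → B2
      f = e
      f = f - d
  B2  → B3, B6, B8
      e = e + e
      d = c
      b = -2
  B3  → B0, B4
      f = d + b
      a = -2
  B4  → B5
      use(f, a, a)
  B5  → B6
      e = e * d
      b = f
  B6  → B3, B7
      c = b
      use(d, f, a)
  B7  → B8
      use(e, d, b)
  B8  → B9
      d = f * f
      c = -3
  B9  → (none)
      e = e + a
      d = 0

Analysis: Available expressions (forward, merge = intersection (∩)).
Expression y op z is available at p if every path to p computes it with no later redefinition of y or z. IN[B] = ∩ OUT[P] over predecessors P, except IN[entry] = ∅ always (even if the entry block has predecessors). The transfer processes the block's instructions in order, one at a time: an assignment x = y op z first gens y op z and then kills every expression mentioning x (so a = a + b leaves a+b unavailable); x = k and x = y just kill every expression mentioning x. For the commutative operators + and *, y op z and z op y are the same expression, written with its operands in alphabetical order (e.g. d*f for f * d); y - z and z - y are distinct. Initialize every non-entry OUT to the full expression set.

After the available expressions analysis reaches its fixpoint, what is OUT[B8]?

Answer: {f*f}

Trace:
Converged values:
  B0: | IN={} | OUT={}
  B1: | IN={} | OUT={}
  B2: | IN={} | OUT={}
  B3: | IN={} | OUT={b+d}
  B4: | IN={b+d} | OUT={b+d}
  B5: | IN={b+d} | OUT={}
  B6: | IN={} | OUT={}
  B7: | IN={} | OUT={}
  B8: | IN={} | OUT={f*f}
  B9: | IN={f*f} | OUT={f*f}

Merge at B8: IN[B8] = OUT[B2] ∩ OUT[B7] = {}
Applying B8's transfer function to that IN value gives OUT[B8] (row B8 above).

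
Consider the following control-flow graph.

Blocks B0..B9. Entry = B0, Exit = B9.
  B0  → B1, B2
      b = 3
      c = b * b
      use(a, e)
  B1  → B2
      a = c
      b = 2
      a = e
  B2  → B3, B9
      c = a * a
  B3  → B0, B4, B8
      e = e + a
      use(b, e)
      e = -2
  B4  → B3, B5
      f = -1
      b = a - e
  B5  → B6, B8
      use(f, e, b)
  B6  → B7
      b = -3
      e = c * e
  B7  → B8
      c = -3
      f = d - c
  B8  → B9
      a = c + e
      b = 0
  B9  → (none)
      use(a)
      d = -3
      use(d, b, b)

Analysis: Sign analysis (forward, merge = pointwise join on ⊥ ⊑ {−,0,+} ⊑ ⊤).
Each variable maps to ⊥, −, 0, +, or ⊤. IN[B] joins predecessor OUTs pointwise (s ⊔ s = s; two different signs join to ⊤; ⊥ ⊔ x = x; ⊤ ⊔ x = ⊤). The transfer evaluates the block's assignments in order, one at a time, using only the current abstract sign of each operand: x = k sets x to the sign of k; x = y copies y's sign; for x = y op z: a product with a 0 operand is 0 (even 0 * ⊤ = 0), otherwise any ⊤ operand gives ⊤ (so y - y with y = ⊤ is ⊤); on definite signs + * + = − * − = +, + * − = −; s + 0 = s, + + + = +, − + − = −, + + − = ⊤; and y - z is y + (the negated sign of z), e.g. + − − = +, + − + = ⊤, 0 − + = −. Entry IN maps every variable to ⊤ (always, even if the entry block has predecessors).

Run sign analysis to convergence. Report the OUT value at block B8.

Answer: {a: ⊤, b: 0, c: ⊤, d: ⊤, e: ⊤, f: ⊤}

Derivation:
Fixpoint table:
  B0:  IN=(all ⊤)  OUT={b:+, c:+; rest ⊤}
  B1:  IN={b:+, c:+; rest ⊤}  OUT={b:+, c:+; rest ⊤}
  B2:  IN={b:+, c:+; rest ⊤}  OUT={b:+; rest ⊤}
  B3:  IN=(all ⊤)  OUT={e:-; rest ⊤}
  B4:  IN={e:-; rest ⊤}  OUT={e:-, f:-; rest ⊤}
  B5:  IN={e:-, f:-; rest ⊤}  OUT={e:-, f:-; rest ⊤}
  B6:  IN={e:-, f:-; rest ⊤}  OUT={b:-, f:-; rest ⊤}
  B7:  IN={b:-, f:-; rest ⊤}  OUT={b:-, c:-; rest ⊤}
  B8:  IN=(all ⊤)  OUT={b:0; rest ⊤}
  B9:  IN=(all ⊤)  OUT={d:-; rest ⊤}

Merge at B8: IN[B8] = OUT[B3] ⊔ OUT[B5] ⊔ OUT[B7] = {a: ⊤, b: ⊤, c: ⊤, d: ⊤, e: ⊤, f: ⊤}
Applying B8's transfer function to that IN value gives OUT[B8] (row B8 above).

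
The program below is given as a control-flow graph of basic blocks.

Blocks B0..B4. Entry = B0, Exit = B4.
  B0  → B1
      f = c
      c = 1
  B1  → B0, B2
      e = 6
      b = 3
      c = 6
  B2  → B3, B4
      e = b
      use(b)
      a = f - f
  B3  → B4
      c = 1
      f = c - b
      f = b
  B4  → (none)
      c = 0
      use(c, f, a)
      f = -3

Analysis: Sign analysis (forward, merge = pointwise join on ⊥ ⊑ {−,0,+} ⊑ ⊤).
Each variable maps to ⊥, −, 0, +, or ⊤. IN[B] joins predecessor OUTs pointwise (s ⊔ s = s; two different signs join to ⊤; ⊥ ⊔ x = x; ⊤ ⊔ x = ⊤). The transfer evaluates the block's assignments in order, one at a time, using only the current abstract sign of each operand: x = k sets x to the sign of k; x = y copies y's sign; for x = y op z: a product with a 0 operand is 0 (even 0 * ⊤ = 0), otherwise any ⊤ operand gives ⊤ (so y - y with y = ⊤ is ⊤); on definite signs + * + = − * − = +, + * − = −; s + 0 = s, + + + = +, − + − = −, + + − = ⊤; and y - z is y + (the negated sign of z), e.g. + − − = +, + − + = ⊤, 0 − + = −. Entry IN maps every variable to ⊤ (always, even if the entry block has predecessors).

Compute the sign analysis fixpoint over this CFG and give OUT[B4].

Answer: {a: ⊤, b: +, c: 0, d: ⊤, e: +, f: -}

Derivation:
Fixpoint table:
  B0: | IN=(all ⊤) | OUT={c:+; rest ⊤}
  B1: | IN={c:+; rest ⊤} | OUT={b:+, c:+, e:+; rest ⊤}
  B2: | IN={b:+, c:+, e:+; rest ⊤} | OUT={b:+, c:+, e:+; rest ⊤}
  B3: | IN={b:+, c:+, e:+; rest ⊤} | OUT={b:+, c:+, e:+, f:+; rest ⊤}
  B4: | IN={b:+, c:+, e:+; rest ⊤} | OUT={b:+, c:0, e:+, f:-; rest ⊤}

Merge at B4: IN[B4] = OUT[B2] ⊔ OUT[B3] = {a: ⊤, b: +, c: +, d: ⊤, e: +, f: ⊤}
Applying B4's transfer function to that IN value gives OUT[B4] (row B4 above).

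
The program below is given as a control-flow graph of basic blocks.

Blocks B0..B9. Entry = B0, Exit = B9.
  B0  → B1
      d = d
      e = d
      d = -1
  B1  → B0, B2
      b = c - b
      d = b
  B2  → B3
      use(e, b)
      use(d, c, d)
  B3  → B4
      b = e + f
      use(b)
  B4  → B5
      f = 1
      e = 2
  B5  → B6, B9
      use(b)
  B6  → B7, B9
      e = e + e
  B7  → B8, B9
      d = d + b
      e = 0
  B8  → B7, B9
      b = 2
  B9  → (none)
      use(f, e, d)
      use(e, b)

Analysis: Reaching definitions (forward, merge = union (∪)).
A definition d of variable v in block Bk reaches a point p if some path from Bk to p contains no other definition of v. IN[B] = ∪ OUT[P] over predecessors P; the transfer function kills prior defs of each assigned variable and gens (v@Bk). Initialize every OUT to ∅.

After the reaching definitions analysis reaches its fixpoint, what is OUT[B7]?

Answer: {b@B3, b@B8, d@B7, e@B7, f@B4}

Working:
Per-block solution:
  B0:  IN={b@B1, d@B1, e@B0}  OUT={b@B1, d@B0, e@B0}
  B1:  IN={b@B1, d@B0, e@B0}  OUT={b@B1, d@B1, e@B0}
  B2:  IN={b@B1, d@B1, e@B0}  OUT={b@B1, d@B1, e@B0}
  B3:  IN={b@B1, d@B1, e@B0}  OUT={b@B3, d@B1, e@B0}
  B4:  IN={b@B3, d@B1, e@B0}  OUT={b@B3, d@B1, e@B4, f@B4}
  B5:  IN={b@B3, d@B1, e@B4, f@B4}  OUT={b@B3, d@B1, e@B4, f@B4}
  B6:  IN={b@B3, d@B1, e@B4, f@B4}  OUT={b@B3, d@B1, e@B6, f@B4}
  B7:  IN={b@B3, b@B8, d@B1, d@B7, e@B6, e@B7, f@B4}  OUT={b@B3, b@B8, d@B7, e@B7, f@B4}
  B8:  IN={b@B3, b@B8, d@B7, e@B7, f@B4}  OUT={b@B8, d@B7, e@B7, f@B4}
  B9:  IN={b@B3, b@B8, d@B1, d@B7, e@B4, e@B6, e@B7, f@B4}  OUT={b@B3, b@B8, d@B1, d@B7, e@B4, e@B6, e@B7, f@B4}

Merge at B7: IN[B7] = OUT[B6] ⊔ OUT[B8] = {b@B3, b@B8, d@B1, d@B7, e@B6, e@B7, f@B4}
Applying B7's transfer function to that IN value gives OUT[B7] (row B7 above).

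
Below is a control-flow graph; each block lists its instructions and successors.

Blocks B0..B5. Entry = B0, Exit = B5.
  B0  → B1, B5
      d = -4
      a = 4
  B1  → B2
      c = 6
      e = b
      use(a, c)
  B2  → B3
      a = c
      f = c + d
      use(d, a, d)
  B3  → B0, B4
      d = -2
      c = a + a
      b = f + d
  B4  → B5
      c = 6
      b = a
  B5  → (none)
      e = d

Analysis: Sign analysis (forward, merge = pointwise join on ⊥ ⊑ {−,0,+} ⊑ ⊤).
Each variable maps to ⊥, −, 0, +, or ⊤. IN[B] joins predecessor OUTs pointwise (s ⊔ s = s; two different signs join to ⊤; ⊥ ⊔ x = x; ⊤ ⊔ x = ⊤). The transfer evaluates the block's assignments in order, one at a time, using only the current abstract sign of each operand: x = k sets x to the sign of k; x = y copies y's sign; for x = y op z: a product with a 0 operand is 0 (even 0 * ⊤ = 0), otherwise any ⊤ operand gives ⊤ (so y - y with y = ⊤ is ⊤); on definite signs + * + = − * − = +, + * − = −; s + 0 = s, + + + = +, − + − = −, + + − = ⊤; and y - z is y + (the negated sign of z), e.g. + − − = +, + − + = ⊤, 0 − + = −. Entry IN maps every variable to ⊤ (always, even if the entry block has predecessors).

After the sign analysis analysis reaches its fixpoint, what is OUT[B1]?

Per-block solution:
  B0:  IN=(all ⊤)  OUT={a:+, d:-; rest ⊤}
  B1:  IN={a:+, d:-; rest ⊤}  OUT={a:+, c:+, d:-; rest ⊤}
  B2:  IN={a:+, c:+, d:-; rest ⊤}  OUT={a:+, c:+, d:-; rest ⊤}
  B3:  IN={a:+, c:+, d:-; rest ⊤}  OUT={a:+, c:+, d:-; rest ⊤}
  B4:  IN={a:+, c:+, d:-; rest ⊤}  OUT={a:+, b:+, c:+, d:-; rest ⊤}
  B5:  IN={a:+, d:-; rest ⊤}  OUT={a:+, d:-, e:-; rest ⊤}

Merge at B1: IN[B1] = OUT[B0] = {a: +, b: ⊤, c: ⊤, d: -, e: ⊤, f: ⊤}
Applying B1's transfer function to that IN value gives OUT[B1] (row B1 above).

Answer: {a: +, b: ⊤, c: +, d: -, e: ⊤, f: ⊤}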